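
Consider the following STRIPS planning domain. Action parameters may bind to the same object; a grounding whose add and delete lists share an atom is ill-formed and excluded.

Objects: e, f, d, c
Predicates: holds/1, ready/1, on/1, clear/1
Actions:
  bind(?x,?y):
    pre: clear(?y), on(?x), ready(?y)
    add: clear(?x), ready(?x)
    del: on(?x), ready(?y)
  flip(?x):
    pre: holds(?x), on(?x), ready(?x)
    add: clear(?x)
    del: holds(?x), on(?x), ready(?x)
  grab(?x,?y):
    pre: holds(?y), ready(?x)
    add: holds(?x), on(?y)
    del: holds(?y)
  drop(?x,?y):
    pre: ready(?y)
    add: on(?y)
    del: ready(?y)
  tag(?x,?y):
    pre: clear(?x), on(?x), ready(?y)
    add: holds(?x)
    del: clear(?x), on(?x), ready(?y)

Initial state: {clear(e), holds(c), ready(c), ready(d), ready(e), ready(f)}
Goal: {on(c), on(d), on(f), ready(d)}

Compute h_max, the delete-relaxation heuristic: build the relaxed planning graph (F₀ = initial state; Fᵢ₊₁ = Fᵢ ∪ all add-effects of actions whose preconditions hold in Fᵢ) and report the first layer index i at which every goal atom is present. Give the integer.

1

F0 = init (6 atoms)
F1 = F0 ∪ {holds(d), holds(e), holds(f), on(c), on(d), on(e), on(f)}  (13 atoms)
goal ⊆ F1  ⇒  h_max = 1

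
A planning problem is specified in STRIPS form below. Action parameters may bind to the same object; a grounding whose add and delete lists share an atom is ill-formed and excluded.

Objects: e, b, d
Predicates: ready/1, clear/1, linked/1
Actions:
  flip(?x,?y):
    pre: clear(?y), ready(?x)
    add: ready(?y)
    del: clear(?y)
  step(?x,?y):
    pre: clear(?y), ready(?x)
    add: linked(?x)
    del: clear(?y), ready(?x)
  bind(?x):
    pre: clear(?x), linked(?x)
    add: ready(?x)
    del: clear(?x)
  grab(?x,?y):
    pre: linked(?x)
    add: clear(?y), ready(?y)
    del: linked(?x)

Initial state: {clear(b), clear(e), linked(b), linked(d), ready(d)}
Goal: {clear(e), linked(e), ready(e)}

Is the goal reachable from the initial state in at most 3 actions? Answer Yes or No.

1. flip(d,e)  →  {clear(b), linked(b), linked(d), ready(d), ready(e)}
2. step(e,b)  →  {linked(b), linked(d), linked(e), ready(d)}
3. grab(b,e)  →  {clear(e), linked(d), linked(e), ready(d), ready(e)}
optimal plan length = 3; 3 ≤ 3

Yes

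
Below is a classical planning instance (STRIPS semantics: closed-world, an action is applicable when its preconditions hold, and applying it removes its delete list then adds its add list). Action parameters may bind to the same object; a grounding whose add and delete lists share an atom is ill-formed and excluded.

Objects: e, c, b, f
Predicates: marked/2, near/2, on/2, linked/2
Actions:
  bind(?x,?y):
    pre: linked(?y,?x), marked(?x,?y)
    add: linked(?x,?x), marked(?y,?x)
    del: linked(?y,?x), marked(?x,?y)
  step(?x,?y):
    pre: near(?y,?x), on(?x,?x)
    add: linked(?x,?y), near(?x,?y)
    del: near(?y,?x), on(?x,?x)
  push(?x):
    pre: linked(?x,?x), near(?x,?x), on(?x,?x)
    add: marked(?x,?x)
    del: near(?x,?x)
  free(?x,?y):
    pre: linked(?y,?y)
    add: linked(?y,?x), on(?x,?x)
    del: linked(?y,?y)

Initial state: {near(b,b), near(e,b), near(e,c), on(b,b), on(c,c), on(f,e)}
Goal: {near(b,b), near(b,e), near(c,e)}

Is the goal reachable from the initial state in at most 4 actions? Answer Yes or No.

1. step(c,e)  →  {linked(c,e), near(b,b), near(c,e), near(e,b), on(b,b), on(f,e)}
2. step(b,e)  →  {linked(b,e), linked(c,e), near(b,b), near(b,e), near(c,e), on(f,e)}
optimal plan length = 2; 2 ≤ 4

Yes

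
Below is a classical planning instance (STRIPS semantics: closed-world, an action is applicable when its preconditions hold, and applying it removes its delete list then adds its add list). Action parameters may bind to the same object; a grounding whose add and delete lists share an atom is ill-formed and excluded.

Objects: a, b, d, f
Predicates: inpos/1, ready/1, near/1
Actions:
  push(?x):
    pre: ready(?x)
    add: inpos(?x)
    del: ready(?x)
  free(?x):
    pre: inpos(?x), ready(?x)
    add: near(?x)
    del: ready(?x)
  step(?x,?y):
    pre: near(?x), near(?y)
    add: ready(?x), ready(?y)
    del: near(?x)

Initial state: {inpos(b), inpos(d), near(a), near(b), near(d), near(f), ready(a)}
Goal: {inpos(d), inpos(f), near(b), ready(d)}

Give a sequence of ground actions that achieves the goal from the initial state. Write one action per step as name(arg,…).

step(d,f); push(f)

1. step(d,f)  →  {inpos(b), inpos(d), near(a), near(b), near(f), ready(a), ready(d), ready(f)}
2. push(f)  →  {inpos(b), inpos(d), inpos(f), near(a), near(b), near(f), ready(a), ready(d)}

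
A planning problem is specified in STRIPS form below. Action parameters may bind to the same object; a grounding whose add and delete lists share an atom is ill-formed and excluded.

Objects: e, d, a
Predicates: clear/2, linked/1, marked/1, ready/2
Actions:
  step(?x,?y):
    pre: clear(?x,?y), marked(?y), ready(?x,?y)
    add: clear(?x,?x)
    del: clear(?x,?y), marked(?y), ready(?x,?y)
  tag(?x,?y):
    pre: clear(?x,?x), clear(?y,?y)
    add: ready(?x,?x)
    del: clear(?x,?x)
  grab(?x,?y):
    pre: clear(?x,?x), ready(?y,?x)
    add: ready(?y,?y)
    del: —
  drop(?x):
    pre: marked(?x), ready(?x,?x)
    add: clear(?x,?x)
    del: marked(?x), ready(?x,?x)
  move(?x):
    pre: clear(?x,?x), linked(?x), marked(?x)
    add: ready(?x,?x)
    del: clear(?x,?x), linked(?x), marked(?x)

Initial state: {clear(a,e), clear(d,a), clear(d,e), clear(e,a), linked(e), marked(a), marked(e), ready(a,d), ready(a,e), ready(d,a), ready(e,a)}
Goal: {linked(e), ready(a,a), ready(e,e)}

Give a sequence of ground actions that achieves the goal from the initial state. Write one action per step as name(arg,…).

1. step(e,a)  →  {clear(a,e), clear(d,a), clear(d,e), clear(e,e), linked(e), marked(e), ready(a,d), ready(a,e), ready(d,a)}
2. grab(e,a)  →  {clear(a,e), clear(d,a), clear(d,e), clear(e,e), linked(e), marked(e), ready(a,a), ready(a,d), ready(a,e), ready(d,a)}
3. tag(e,e)  →  {clear(a,e), clear(d,a), clear(d,e), linked(e), marked(e), ready(a,a), ready(a,d), ready(a,e), ready(d,a), ready(e,e)}

step(e,a); grab(e,a); tag(e,e)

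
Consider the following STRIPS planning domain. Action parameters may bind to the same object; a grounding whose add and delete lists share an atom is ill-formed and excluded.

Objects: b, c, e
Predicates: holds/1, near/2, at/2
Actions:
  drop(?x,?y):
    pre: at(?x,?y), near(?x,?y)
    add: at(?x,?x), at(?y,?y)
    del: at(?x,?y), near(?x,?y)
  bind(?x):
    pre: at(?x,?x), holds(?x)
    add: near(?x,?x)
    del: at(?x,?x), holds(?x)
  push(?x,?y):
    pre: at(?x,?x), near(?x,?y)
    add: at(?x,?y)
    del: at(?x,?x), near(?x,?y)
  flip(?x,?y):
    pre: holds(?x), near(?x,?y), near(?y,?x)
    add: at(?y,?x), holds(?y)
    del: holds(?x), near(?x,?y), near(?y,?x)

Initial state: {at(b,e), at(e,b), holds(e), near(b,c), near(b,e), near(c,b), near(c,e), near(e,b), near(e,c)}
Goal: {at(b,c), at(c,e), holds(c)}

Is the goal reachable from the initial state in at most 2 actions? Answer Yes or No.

1. drop(b,e)  →  {at(b,b), at(e,b), at(e,e), holds(e), near(b,c), near(c,b), near(c,e), near(e,b), near(e,c)}
2. push(b,c)  →  {at(b,c), at(e,b), at(e,e), holds(e), near(c,b), near(c,e), near(e,b), near(e,c)}
3. flip(e,c)  →  {at(b,c), at(c,e), at(e,b), at(e,e), holds(c), near(c,b), near(e,b)}
optimal plan length = 3; 3 > 2

No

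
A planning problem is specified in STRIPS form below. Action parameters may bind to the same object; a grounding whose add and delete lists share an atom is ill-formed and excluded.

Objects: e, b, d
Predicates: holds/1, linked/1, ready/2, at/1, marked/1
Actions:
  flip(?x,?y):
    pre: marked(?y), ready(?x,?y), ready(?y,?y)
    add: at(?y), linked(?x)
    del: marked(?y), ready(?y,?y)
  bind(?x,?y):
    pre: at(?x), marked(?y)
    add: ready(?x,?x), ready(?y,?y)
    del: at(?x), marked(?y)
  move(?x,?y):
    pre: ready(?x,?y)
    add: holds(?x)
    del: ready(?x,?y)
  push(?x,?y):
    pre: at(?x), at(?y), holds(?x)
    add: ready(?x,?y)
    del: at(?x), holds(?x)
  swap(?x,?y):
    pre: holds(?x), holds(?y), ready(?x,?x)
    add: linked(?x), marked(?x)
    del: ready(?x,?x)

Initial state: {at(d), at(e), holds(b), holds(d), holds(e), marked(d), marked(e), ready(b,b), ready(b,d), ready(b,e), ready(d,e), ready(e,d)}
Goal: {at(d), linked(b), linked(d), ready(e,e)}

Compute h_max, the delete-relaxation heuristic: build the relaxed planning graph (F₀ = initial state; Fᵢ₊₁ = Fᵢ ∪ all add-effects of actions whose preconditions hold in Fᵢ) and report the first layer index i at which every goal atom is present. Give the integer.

F0 = init (12 atoms)
F1 = F0 ∪ {linked(b), marked(b), ready(d,d), ready(e,e)}  (16 atoms)
F2 = F1 ∪ {at(b), linked(d), linked(e)}  (19 atoms)
goal ⊆ F2  ⇒  h_max = 2

2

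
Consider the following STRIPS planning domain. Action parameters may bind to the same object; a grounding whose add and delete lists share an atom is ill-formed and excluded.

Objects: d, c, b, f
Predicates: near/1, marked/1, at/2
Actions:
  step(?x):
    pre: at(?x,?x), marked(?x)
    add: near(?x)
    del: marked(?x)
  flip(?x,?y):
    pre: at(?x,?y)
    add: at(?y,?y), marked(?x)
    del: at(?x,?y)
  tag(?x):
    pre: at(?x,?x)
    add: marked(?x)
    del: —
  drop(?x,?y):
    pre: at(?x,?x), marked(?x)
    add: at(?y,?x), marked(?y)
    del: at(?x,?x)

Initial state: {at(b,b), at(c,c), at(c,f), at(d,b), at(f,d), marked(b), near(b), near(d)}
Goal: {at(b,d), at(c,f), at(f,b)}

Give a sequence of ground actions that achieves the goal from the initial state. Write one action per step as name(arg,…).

flip(d,b); flip(f,d); drop(d,b); drop(b,f)

1. flip(d,b)  →  {at(b,b), at(c,c), at(c,f), at(f,d), marked(b), marked(d), near(b), near(d)}
2. flip(f,d)  →  {at(b,b), at(c,c), at(c,f), at(d,d), marked(b), marked(d), marked(f), near(b), near(d)}
3. drop(d,b)  →  {at(b,b), at(b,d), at(c,c), at(c,f), marked(b), marked(d), marked(f), near(b), near(d)}
4. drop(b,f)  →  {at(b,d), at(c,c), at(c,f), at(f,b), marked(b), marked(d), marked(f), near(b), near(d)}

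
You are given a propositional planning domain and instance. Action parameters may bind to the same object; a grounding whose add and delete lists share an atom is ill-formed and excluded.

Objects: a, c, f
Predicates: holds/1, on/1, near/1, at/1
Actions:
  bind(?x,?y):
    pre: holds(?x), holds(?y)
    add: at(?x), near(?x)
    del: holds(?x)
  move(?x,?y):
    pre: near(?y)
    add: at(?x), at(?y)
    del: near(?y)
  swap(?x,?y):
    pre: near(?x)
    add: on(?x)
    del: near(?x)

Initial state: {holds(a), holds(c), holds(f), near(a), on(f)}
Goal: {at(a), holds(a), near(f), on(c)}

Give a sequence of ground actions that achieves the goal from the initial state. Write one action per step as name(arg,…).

bind(c,a); bind(f,a); move(a,a); swap(c,a)

1. bind(c,a)  →  {at(c), holds(a), holds(f), near(a), near(c), on(f)}
2. bind(f,a)  →  {at(c), at(f), holds(a), near(a), near(c), near(f), on(f)}
3. move(a,a)  →  {at(a), at(c), at(f), holds(a), near(c), near(f), on(f)}
4. swap(c,a)  →  {at(a), at(c), at(f), holds(a), near(f), on(c), on(f)}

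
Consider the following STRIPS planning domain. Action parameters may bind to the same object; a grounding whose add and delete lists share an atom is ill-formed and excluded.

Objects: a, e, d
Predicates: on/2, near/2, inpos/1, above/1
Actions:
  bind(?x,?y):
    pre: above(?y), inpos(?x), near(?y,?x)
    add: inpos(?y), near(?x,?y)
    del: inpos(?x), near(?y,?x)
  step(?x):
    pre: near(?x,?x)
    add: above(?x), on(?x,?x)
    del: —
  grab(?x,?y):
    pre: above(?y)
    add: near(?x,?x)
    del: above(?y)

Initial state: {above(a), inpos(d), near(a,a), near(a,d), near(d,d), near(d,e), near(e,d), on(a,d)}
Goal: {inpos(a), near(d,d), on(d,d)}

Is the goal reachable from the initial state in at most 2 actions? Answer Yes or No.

Yes

1. bind(d,a)  →  {above(a), inpos(a), near(a,a), near(d,a), near(d,d), near(d,e), near(e,d), on(a,d)}
2. step(d)  →  {above(a), above(d), inpos(a), near(a,a), near(d,a), near(d,d), near(d,e), near(e,d), on(a,d), on(d,d)}
optimal plan length = 2; 2 ≤ 2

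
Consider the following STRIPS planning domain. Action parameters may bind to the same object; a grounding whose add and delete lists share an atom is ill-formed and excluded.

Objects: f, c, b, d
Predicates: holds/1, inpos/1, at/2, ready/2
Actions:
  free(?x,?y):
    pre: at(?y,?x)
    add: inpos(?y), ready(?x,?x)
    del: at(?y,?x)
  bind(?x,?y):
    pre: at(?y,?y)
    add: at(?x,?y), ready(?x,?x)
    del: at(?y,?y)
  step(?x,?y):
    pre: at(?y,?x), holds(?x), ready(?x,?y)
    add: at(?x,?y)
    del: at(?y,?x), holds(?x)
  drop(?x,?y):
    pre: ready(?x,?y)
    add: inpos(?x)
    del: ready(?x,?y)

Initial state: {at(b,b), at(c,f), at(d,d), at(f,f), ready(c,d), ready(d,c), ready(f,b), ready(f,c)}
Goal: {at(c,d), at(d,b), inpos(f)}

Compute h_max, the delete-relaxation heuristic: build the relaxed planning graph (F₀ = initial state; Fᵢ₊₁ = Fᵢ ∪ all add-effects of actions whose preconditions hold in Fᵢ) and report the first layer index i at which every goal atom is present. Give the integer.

F0 = init (8 atoms)
F1 = F0 ∪ {at(b,d), at(b,f), at(c,b), at(c,d), at(d,b), at(d,f), at(f,b), at(f,d), inpos(b), inpos(c), inpos(d), inpos(f), ready(b,b), ready(c,c), ready(d,d), ready(f,f)}  (24 atoms)
goal ⊆ F1  ⇒  h_max = 1

1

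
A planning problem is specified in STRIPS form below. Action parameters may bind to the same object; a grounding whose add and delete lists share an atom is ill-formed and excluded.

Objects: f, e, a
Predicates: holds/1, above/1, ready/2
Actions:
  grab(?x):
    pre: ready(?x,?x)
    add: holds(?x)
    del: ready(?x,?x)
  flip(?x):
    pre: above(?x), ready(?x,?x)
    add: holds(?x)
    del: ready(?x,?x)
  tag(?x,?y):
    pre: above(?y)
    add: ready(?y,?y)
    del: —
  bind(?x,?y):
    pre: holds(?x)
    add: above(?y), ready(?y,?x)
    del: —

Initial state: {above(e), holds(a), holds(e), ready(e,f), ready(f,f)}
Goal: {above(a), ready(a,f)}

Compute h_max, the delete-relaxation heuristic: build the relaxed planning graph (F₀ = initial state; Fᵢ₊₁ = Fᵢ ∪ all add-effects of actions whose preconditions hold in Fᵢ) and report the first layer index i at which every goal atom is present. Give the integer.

F0 = init (5 atoms)
F1 = F0 ∪ {above(a), above(f), holds(f), ready(a,a), ready(a,e), ready(e,a), ready(e,e), ready(f,a), ready(f,e)}  (14 atoms)
F2 = F1 ∪ {ready(a,f)}  (15 atoms)
goal ⊆ F2  ⇒  h_max = 2

2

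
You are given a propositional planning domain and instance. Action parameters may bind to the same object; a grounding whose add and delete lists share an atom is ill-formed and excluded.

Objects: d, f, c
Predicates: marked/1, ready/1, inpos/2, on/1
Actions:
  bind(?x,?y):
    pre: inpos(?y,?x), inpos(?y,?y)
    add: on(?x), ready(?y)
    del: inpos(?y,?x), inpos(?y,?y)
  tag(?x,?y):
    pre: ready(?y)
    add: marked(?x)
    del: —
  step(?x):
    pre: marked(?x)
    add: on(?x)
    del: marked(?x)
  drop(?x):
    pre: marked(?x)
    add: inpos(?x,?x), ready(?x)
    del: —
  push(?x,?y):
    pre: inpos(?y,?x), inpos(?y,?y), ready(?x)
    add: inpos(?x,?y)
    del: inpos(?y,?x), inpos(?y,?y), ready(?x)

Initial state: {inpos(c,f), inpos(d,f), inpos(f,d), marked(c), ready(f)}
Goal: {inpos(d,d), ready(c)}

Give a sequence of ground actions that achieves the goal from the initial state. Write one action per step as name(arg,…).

tag(d,f); drop(d); drop(c)

1. tag(d,f)  →  {inpos(c,f), inpos(d,f), inpos(f,d), marked(c), marked(d), ready(f)}
2. drop(d)  →  {inpos(c,f), inpos(d,d), inpos(d,f), inpos(f,d), marked(c), marked(d), ready(d), ready(f)}
3. drop(c)  →  {inpos(c,c), inpos(c,f), inpos(d,d), inpos(d,f), inpos(f,d), marked(c), marked(d), ready(c), ready(d), ready(f)}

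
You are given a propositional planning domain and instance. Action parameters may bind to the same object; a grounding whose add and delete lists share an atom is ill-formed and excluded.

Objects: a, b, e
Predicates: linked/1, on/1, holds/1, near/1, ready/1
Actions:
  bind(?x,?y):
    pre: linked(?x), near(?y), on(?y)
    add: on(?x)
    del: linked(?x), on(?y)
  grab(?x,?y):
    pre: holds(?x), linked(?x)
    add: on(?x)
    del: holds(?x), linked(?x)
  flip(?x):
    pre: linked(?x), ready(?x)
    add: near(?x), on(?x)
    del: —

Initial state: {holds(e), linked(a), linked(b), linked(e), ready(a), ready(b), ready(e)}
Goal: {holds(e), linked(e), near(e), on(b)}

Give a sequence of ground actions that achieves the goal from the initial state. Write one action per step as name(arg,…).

flip(b); flip(e)

1. flip(b)  →  {holds(e), linked(a), linked(b), linked(e), near(b), on(b), ready(a), ready(b), ready(e)}
2. flip(e)  →  {holds(e), linked(a), linked(b), linked(e), near(b), near(e), on(b), on(e), ready(a), ready(b), ready(e)}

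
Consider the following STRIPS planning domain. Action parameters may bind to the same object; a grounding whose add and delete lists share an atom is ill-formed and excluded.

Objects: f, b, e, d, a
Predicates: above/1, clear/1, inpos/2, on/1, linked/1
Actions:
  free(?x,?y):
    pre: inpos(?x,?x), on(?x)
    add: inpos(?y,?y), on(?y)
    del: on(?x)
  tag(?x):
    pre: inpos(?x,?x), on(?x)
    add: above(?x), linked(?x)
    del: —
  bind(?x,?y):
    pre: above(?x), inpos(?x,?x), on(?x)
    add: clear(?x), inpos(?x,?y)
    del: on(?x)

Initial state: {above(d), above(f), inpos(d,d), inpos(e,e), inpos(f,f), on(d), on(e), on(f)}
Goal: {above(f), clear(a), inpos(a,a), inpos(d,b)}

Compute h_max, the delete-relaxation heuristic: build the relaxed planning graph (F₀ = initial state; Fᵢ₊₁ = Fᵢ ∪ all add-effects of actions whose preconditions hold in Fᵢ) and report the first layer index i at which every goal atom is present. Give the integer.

3

F0 = init (8 atoms)
F1 = F0 ∪ {above(e), clear(d), clear(f), inpos(a,a), inpos(b,b), inpos(d,a), inpos(d,b), inpos(d,e), inpos(d,f), inpos(f,a), inpos(f,b), inpos(f,d), inpos(f,e), linked(d), linked(e), linked(f), on(a), on(b)}  (26 atoms)
F2 = F1 ∪ {above(a), above(b), clear(e), inpos(e,a), inpos(e,b), inpos(e,d), inpos(e,f), linked(a), linked(b)}  (35 atoms)
F3 = F2 ∪ {clear(a), clear(b), inpos(a,b), inpos(a,d), inpos(a,e), inpos(a,f), inpos(b,a), inpos(b,d), inpos(b,e), inpos(b,f)}  (45 atoms)
goal ⊆ F3  ⇒  h_max = 3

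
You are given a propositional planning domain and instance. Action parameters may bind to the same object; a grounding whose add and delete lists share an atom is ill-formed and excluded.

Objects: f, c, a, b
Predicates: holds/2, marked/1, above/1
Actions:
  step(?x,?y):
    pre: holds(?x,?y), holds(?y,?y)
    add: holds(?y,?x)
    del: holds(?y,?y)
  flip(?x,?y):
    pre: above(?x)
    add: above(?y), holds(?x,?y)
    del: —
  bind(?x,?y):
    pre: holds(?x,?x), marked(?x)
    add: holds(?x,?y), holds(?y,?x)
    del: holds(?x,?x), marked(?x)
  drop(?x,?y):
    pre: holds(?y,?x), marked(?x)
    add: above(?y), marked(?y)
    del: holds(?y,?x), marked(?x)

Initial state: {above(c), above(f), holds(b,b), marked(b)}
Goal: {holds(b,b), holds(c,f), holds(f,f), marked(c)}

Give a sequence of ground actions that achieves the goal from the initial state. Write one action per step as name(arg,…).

flip(f,f); flip(c,f); flip(c,b); drop(b,c)

1. flip(f,f)  →  {above(c), above(f), holds(b,b), holds(f,f), marked(b)}
2. flip(c,f)  →  {above(c), above(f), holds(b,b), holds(c,f), holds(f,f), marked(b)}
3. flip(c,b)  →  {above(b), above(c), above(f), holds(b,b), holds(c,b), holds(c,f), holds(f,f), marked(b)}
4. drop(b,c)  →  {above(b), above(c), above(f), holds(b,b), holds(c,f), holds(f,f), marked(c)}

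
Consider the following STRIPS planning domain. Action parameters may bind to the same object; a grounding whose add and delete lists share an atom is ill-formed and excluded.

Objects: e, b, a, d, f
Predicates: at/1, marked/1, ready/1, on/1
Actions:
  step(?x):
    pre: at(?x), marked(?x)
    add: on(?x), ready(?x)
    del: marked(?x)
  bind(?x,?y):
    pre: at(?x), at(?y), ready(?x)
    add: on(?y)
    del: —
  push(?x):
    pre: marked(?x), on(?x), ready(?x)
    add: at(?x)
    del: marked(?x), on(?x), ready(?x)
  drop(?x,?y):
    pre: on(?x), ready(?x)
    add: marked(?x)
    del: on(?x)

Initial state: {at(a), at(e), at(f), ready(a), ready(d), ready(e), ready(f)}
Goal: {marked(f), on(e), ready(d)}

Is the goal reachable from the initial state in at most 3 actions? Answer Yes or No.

1. bind(e,e)  →  {at(a), at(e), at(f), on(e), ready(a), ready(d), ready(e), ready(f)}
2. bind(e,f)  →  {at(a), at(e), at(f), on(e), on(f), ready(a), ready(d), ready(e), ready(f)}
3. drop(f,e)  →  {at(a), at(e), at(f), marked(f), on(e), ready(a), ready(d), ready(e), ready(f)}
optimal plan length = 3; 3 ≤ 3

Yes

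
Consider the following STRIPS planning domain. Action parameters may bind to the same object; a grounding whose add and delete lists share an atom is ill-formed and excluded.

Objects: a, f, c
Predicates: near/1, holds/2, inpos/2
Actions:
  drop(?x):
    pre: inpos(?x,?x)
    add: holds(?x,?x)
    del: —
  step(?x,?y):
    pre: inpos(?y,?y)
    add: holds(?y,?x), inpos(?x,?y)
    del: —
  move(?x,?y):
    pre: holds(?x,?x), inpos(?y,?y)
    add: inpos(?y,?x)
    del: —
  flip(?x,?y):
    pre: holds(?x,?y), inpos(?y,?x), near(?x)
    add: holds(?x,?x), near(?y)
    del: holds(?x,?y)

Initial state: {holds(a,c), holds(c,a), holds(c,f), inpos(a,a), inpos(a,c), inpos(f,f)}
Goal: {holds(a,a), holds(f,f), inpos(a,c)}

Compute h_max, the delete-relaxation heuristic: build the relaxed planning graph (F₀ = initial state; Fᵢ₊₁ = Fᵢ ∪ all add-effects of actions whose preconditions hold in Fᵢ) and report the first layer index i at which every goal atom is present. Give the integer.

1

F0 = init (6 atoms)
F1 = F0 ∪ {holds(a,a), holds(a,f), holds(f,a), holds(f,c), holds(f,f), inpos(a,f), inpos(c,a), inpos(c,f), inpos(f,a)}  (15 atoms)
goal ⊆ F1  ⇒  h_max = 1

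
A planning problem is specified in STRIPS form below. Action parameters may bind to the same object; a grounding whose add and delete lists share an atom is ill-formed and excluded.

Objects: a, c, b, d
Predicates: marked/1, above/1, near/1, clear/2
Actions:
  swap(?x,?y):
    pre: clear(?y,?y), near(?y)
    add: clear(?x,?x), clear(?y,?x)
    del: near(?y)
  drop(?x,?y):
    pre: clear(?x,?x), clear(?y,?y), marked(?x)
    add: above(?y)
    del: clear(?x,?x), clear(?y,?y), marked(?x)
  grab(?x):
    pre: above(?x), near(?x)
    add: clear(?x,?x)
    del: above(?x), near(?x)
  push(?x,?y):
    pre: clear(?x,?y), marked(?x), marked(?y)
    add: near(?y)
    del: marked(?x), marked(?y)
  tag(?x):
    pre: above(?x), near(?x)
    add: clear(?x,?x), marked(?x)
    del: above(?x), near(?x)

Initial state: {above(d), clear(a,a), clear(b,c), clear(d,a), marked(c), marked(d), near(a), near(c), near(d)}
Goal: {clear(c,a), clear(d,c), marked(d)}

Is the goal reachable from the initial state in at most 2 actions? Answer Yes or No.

No

1. swap(d,a)  →  {above(d), clear(a,a), clear(a,d), clear(b,c), clear(d,a), clear(d,d), marked(c), marked(d), near(c), near(d)}
2. swap(c,d)  →  {above(d), clear(a,a), clear(a,d), clear(b,c), clear(c,c), clear(d,a), clear(d,c), clear(d,d), marked(c), marked(d), near(c)}
3. swap(a,c)  →  {above(d), clear(a,a), clear(a,d), clear(b,c), clear(c,a), clear(c,c), clear(d,a), clear(d,c), clear(d,d), marked(c), marked(d)}
optimal plan length = 3; 3 > 2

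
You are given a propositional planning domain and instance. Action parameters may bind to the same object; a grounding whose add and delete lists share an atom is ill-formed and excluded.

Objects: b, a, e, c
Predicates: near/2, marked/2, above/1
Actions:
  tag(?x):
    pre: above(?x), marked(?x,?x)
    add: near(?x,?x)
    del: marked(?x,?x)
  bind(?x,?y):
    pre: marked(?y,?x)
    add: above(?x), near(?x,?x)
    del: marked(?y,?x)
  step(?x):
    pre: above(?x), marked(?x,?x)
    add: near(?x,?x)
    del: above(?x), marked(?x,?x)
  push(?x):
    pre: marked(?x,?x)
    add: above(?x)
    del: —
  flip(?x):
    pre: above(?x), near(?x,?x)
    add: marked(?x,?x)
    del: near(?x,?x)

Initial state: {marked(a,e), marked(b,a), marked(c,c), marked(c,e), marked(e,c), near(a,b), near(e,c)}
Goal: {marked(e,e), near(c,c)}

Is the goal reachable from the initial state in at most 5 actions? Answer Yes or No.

1. bind(e,a)  →  {above(e), marked(b,a), marked(c,c), marked(c,e), marked(e,c), near(a,b), near(e,c), near(e,e)}
2. bind(c,e)  →  {above(c), above(e), marked(b,a), marked(c,c), marked(c,e), near(a,b), near(c,c), near(e,c), near(e,e)}
3. flip(e)  →  {above(c), above(e), marked(b,a), marked(c,c), marked(c,e), marked(e,e), near(a,b), near(c,c), near(e,c)}
optimal plan length = 3; 3 ≤ 5

Yes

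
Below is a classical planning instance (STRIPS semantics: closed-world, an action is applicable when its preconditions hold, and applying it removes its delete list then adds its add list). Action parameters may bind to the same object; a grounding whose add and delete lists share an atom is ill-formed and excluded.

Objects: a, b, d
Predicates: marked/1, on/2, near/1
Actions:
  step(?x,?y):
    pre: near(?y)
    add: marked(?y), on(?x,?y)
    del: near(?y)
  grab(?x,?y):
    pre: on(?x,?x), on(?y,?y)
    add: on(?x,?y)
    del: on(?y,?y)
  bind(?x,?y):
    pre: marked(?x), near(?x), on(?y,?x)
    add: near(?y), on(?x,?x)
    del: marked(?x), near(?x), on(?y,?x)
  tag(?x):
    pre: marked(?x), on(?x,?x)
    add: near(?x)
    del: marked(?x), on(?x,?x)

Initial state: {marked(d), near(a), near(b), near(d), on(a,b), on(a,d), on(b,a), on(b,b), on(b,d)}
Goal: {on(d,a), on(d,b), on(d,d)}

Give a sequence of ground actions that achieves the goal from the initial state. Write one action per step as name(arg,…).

1. step(d,a)  →  {marked(a), marked(d), near(b), near(d), on(a,b), on(a,d), on(b,a), on(b,b), on(b,d), on(d,a)}
2. step(d,b)  →  {marked(a), marked(b), marked(d), near(d), on(a,b), on(a,d), on(b,a), on(b,b), on(b,d), on(d,a), on(d,b)}
3. step(d,d)  →  {marked(a), marked(b), marked(d), on(a,b), on(a,d), on(b,a), on(b,b), on(b,d), on(d,a), on(d,b), on(d,d)}

step(d,a); step(d,b); step(d,d)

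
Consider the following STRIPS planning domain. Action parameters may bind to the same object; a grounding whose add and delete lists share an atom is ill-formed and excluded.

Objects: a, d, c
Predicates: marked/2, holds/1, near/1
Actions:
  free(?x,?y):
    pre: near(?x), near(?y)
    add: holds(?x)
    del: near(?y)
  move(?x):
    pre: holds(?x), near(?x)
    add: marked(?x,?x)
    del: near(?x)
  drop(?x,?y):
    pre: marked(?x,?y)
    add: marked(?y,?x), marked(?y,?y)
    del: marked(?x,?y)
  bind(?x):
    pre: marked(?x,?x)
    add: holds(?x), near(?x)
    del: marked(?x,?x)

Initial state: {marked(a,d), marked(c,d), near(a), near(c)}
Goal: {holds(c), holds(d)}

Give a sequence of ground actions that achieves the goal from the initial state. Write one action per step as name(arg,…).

free(c,a); drop(a,d); bind(d)

1. free(c,a)  →  {holds(c), marked(a,d), marked(c,d), near(c)}
2. drop(a,d)  →  {holds(c), marked(c,d), marked(d,a), marked(d,d), near(c)}
3. bind(d)  →  {holds(c), holds(d), marked(c,d), marked(d,a), near(c), near(d)}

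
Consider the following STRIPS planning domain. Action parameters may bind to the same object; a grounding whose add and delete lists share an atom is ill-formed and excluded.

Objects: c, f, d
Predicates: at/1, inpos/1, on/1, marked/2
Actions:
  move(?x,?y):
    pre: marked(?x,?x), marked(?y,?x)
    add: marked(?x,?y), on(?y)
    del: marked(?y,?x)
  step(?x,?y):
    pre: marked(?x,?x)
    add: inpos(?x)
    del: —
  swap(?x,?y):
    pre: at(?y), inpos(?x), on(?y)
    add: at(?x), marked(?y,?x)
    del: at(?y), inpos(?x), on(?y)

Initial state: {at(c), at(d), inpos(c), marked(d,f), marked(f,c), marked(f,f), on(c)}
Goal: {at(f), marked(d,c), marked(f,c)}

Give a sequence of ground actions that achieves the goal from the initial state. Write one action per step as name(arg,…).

1. move(f,d)  →  {at(c), at(d), inpos(c), marked(f,c), marked(f,d), marked(f,f), on(c), on(d)}
2. step(f,c)  →  {at(c), at(d), inpos(c), inpos(f), marked(f,c), marked(f,d), marked(f,f), on(c), on(d)}
3. swap(c,d)  →  {at(c), inpos(f), marked(d,c), marked(f,c), marked(f,d), marked(f,f), on(c)}
4. swap(f,c)  →  {at(f), marked(c,f), marked(d,c), marked(f,c), marked(f,d), marked(f,f)}

move(f,d); step(f,c); swap(c,d); swap(f,c)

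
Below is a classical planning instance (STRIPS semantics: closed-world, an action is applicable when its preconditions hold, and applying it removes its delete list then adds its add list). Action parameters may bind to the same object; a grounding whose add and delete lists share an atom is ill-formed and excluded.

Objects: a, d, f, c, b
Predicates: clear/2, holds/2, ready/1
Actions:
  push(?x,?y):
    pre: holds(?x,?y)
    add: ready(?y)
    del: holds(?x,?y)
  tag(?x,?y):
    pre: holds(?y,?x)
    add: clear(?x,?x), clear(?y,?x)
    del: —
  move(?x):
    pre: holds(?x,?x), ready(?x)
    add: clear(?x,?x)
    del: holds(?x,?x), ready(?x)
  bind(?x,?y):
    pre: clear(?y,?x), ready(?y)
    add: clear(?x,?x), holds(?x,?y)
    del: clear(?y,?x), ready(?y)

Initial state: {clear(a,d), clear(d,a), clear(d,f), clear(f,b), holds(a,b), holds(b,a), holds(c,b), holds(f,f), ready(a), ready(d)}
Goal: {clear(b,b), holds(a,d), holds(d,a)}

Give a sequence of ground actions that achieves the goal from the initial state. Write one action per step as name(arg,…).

1. tag(b,a)  →  {clear(a,b), clear(a,d), clear(b,b), clear(d,a), clear(d,f), clear(f,b), holds(a,b), holds(b,a), holds(c,b), holds(f,f), ready(a), ready(d)}
2. bind(a,d)  →  {clear(a,a), clear(a,b), clear(a,d), clear(b,b), clear(d,f), clear(f,b), holds(a,b), holds(a,d), holds(b,a), holds(c,b), holds(f,f), ready(a)}
3. bind(d,a)  →  {clear(a,a), clear(a,b), clear(b,b), clear(d,d), clear(d,f), clear(f,b), holds(a,b), holds(a,d), holds(b,a), holds(c,b), holds(d,a), holds(f,f)}

tag(b,a); bind(a,d); bind(d,a)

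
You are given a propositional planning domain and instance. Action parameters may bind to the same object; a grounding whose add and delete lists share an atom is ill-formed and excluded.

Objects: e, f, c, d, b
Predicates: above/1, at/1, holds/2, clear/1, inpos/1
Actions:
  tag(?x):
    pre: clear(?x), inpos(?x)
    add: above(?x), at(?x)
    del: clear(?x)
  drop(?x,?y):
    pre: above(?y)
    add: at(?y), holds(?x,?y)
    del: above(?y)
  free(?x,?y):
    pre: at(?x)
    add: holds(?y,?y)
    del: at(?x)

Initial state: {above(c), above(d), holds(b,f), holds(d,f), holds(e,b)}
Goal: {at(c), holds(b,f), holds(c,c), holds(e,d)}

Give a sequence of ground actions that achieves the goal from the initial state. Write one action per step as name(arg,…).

drop(e,d); drop(c,c)

1. drop(e,d)  →  {above(c), at(d), holds(b,f), holds(d,f), holds(e,b), holds(e,d)}
2. drop(c,c)  →  {at(c), at(d), holds(b,f), holds(c,c), holds(d,f), holds(e,b), holds(e,d)}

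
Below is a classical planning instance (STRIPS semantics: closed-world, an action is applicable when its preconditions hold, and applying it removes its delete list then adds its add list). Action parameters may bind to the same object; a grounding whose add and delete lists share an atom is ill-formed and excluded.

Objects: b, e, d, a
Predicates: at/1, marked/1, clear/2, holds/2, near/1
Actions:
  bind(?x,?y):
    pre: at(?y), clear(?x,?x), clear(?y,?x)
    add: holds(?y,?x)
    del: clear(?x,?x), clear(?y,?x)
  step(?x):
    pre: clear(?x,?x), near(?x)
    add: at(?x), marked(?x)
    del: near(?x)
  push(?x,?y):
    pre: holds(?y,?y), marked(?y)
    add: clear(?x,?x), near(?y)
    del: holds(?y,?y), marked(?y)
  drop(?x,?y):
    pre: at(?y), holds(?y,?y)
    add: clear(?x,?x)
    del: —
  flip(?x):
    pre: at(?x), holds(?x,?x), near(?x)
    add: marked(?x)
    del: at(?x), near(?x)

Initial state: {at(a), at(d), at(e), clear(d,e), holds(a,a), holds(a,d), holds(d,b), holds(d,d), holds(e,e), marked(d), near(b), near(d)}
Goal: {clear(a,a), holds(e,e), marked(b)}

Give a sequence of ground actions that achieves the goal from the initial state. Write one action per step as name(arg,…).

1. push(b,d)  →  {at(a), at(d), at(e), clear(b,b), clear(d,e), holds(a,a), holds(a,d), holds(d,b), holds(e,e), near(b), near(d)}
2. step(b)  →  {at(a), at(b), at(d), at(e), clear(b,b), clear(d,e), holds(a,a), holds(a,d), holds(d,b), holds(e,e), marked(b), near(d)}
3. drop(a,e)  →  {at(a), at(b), at(d), at(e), clear(a,a), clear(b,b), clear(d,e), holds(a,a), holds(a,d), holds(d,b), holds(e,e), marked(b), near(d)}

push(b,d); step(b); drop(a,e)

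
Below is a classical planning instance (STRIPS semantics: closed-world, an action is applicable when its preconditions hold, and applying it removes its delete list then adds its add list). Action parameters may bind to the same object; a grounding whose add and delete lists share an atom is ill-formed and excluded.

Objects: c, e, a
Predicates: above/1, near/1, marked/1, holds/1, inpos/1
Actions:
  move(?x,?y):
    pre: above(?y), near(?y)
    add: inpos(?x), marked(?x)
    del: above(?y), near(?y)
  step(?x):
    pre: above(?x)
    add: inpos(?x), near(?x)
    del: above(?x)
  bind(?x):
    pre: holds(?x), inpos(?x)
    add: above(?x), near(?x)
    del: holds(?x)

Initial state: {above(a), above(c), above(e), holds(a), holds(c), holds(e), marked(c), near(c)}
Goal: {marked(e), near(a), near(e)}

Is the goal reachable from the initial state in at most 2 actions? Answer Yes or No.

No

1. move(e,c)  →  {above(a), above(e), holds(a), holds(c), holds(e), inpos(e), marked(c), marked(e)}
2. step(e)  →  {above(a), holds(a), holds(c), holds(e), inpos(e), marked(c), marked(e), near(e)}
3. step(a)  →  {holds(a), holds(c), holds(e), inpos(a), inpos(e), marked(c), marked(e), near(a), near(e)}
optimal plan length = 3; 3 > 2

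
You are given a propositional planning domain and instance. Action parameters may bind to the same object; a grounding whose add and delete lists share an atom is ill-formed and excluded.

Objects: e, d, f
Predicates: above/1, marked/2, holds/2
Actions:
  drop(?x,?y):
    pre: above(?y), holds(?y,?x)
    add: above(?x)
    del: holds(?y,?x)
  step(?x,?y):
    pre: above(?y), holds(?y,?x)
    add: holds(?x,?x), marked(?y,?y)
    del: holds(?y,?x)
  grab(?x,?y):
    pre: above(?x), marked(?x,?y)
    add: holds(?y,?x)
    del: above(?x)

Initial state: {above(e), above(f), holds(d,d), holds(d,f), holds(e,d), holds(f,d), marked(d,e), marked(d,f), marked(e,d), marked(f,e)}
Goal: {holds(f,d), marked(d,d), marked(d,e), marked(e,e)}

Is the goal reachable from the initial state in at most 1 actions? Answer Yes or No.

No

1. drop(d,e)  →  {above(d), above(e), above(f), holds(d,d), holds(d,f), holds(f,d), marked(d,e), marked(d,f), marked(e,d), marked(f,e)}
2. step(f,d)  →  {above(d), above(e), above(f), holds(d,d), holds(f,d), holds(f,f), marked(d,d), marked(d,e), marked(d,f), marked(e,d), marked(f,e)}
3. grab(d,e)  →  {above(e), above(f), holds(d,d), holds(e,d), holds(f,d), holds(f,f), marked(d,d), marked(d,e), marked(d,f), marked(e,d), marked(f,e)}
4. step(d,e)  →  {above(e), above(f), holds(d,d), holds(f,d), holds(f,f), marked(d,d), marked(d,e), marked(d,f), marked(e,d), marked(e,e), marked(f,e)}
optimal plan length = 4; 4 > 1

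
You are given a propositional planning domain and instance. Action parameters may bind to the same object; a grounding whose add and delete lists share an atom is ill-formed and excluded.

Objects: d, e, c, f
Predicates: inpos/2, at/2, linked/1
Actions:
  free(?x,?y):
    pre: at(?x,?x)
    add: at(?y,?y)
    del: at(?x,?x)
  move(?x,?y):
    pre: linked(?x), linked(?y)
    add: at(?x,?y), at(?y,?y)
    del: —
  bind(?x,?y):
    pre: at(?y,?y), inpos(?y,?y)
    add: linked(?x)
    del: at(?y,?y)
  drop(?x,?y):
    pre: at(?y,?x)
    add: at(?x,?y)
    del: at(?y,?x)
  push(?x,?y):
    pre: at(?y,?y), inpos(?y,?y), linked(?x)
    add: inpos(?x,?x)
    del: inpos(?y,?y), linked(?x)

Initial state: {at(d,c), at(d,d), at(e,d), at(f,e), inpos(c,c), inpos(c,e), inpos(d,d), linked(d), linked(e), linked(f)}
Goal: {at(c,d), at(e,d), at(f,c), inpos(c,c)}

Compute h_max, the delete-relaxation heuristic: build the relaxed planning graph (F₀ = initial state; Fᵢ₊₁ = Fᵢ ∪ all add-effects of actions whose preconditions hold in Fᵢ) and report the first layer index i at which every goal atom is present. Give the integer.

2

F0 = init (10 atoms)
F1 = F0 ∪ {at(c,c), at(c,d), at(d,e), at(d,f), at(e,e), at(e,f), at(f,d), at(f,f), inpos(e,e), inpos(f,f), linked(c)}  (21 atoms)
F2 = F1 ∪ {at(c,e), at(c,f), at(e,c), at(f,c)}  (25 atoms)
goal ⊆ F2  ⇒  h_max = 2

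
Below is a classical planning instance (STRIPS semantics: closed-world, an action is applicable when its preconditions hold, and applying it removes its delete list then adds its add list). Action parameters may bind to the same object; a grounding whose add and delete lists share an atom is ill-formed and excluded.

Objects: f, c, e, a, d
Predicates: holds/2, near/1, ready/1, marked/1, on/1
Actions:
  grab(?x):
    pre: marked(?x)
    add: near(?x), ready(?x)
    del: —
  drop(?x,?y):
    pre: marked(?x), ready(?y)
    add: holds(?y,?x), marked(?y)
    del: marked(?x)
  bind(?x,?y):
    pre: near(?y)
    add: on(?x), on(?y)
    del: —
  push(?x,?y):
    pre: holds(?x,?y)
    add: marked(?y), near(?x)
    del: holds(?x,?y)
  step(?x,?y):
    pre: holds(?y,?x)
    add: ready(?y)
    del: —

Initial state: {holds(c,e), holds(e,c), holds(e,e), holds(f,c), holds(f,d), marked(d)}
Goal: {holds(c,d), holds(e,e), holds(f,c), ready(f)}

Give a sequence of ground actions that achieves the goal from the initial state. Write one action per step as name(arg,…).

1. step(c,f)  →  {holds(c,e), holds(e,c), holds(e,e), holds(f,c), holds(f,d), marked(d), ready(f)}
2. step(e,c)  →  {holds(c,e), holds(e,c), holds(e,e), holds(f,c), holds(f,d), marked(d), ready(c), ready(f)}
3. drop(d,c)  →  {holds(c,d), holds(c,e), holds(e,c), holds(e,e), holds(f,c), holds(f,d), marked(c), ready(c), ready(f)}

step(c,f); step(e,c); drop(d,c)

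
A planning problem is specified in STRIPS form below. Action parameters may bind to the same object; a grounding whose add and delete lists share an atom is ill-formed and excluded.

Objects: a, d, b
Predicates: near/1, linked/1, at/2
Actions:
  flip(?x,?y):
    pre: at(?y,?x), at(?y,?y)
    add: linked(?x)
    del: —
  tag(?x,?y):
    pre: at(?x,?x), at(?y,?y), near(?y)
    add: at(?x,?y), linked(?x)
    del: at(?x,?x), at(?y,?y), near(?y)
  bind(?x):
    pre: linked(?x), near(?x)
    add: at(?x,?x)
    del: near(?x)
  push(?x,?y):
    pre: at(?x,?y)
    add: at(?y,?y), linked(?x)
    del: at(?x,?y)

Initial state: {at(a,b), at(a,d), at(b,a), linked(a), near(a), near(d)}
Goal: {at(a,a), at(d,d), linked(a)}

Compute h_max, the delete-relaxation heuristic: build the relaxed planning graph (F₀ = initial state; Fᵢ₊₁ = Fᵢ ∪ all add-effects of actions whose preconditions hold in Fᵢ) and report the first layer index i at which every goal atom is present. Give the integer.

1

F0 = init (6 atoms)
F1 = F0 ∪ {at(a,a), at(b,b), at(d,d), linked(b)}  (10 atoms)
goal ⊆ F1  ⇒  h_max = 1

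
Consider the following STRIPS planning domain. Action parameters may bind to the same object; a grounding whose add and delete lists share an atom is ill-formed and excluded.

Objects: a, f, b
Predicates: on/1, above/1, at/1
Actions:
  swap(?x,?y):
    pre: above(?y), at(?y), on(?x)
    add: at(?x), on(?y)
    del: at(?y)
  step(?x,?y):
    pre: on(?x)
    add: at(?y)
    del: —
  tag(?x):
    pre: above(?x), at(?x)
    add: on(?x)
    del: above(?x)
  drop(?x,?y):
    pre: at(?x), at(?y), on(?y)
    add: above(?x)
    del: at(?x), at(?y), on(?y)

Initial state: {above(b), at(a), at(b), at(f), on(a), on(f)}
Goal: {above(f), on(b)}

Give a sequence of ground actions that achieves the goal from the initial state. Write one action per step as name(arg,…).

1. swap(a,b)  →  {above(b), at(a), at(f), on(a), on(b), on(f)}
2. drop(f,a)  →  {above(b), above(f), on(b), on(f)}

swap(a,b); drop(f,a)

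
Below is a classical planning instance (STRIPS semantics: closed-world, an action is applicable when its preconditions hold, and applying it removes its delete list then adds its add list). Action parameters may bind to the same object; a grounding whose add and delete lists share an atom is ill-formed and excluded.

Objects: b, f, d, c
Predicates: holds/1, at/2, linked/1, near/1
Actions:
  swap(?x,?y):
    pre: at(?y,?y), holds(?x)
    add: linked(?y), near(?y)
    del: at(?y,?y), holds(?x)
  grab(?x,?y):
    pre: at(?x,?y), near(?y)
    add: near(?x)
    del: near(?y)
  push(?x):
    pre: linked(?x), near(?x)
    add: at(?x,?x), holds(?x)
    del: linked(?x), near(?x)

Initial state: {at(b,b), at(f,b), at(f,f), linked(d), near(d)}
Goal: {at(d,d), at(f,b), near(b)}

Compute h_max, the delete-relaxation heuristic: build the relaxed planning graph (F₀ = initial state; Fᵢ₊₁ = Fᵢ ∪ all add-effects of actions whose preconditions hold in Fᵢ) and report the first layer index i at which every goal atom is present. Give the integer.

2

F0 = init (5 atoms)
F1 = F0 ∪ {at(d,d), holds(d)}  (7 atoms)
F2 = F1 ∪ {linked(b), linked(f), near(b), near(f)}  (11 atoms)
goal ⊆ F2  ⇒  h_max = 2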